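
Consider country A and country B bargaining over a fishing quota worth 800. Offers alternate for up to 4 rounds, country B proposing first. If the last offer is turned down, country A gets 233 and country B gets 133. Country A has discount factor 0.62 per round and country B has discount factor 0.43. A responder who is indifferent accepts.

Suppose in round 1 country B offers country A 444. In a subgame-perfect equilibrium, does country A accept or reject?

Round 4 (country A proposes): country B gets 133 if talks fail, so country A offers 133 and keeps 667.
Round 3 (country B proposes): country A can get 667 next round, worth 0.62 × 667 = 413.54 now, so country B offers 413.54, keeping 386.46.
Round 2 (country A proposes): country B can get 386.46 next round, worth 0.43 × 386.46 = 166.1778 now. Country A offers 166.1778 and keeps 800 − 166.1778 = 633.8222.
So by rejecting in round 1, country A gets 633.8222 next round, worth 0.62 × 633.8222 = 392.969764 now.
Offer 444 ≥ 392.969764, so country A accepts.

Accept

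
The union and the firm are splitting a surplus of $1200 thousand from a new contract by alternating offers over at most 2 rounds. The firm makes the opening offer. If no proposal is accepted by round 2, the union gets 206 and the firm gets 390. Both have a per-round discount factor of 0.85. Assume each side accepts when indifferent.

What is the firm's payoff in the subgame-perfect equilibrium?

Round 2 (the union proposes): the firm gets 390 if talks fail, so the union offers 390 and keeps 810.
Round 1 (the firm proposes): the union can get 810 next round, worth 0.85 × 810 = 688.5 now. The firm offers 688.5 and keeps 1200 − 688.5 = 511.5.

511.5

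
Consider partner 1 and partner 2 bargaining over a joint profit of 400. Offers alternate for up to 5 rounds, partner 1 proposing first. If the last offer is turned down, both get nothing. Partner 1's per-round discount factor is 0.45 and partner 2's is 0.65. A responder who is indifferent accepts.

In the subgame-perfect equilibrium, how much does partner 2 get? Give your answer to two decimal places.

Round 5 (partner 1 proposes): partner 2 will accept anything ≥ 0, so partner 1 offers 0 and keeps 400.
Round 4 (partner 2 proposes): partner 1 can get 400 next round, worth 0.45 × 400 = 180 now; partner 2 offers that and keeps 220.
Round 3 (partner 1 proposes): partner 2 can get 220 next round, worth 0.65 × 220 = 143 now. Partner 1 offers 143 and keeps 400 − 143 = 257.
Round 2 (partner 2 proposes): partner 1 can get 257 next round, worth 0.45 × 257 = 115.65 now, so partner 2 offers 115.65, keeping 284.35.
Round 1 (partner 1 proposes): partner 2 can get 284.35 next round, worth 0.65 × 284.35 = 184.8275 now; partner 1 offers that and keeps 215.1725.

184.83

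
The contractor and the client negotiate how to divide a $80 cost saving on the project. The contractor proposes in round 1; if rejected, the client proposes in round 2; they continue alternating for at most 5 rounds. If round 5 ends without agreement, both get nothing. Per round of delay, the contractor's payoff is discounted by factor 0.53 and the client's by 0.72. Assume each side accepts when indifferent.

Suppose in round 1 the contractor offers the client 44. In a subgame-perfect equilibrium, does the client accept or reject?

Accept

Round 5 (the contractor proposes): rejection yields 0 for the client; the contractor offers 0 and keeps 80.
Round 4 (the client proposes): the contractor can get 80 next round, worth 0.53 × 80 = 42.4 now, so the client offers 42.4, keeping 37.6.
Round 3 (the contractor proposes): the client can get 37.6 next round, worth 0.72 × 37.6 = 27.072 now; the contractor offers that and keeps 52.928.
Round 2 (the client proposes): the contractor can get 52.928 next round, worth 0.53 × 52.928 = 28.05184 now. The client offers 28.05184 and keeps 80 − 28.05184 = 51.94816.
So by rejecting in round 1, the client gets 51.94816 next round, worth 0.72 × 51.94816 = 37.4026752 now.
Offer 44 ≥ 37.4026752, so the client accepts.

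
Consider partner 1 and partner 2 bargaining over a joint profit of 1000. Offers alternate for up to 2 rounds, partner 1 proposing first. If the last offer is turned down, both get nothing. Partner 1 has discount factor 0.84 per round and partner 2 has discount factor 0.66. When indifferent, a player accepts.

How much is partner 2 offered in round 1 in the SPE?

660

Round 2 (partner 2 proposes): rejection yields 0 for partner 1; partner 2 offers 0 and keeps 1000.
Round 1 (partner 1 proposes): partner 2 can get 1000 next round, worth 0.66 × 1000 = 660 now; partner 1 offers that and keeps 340.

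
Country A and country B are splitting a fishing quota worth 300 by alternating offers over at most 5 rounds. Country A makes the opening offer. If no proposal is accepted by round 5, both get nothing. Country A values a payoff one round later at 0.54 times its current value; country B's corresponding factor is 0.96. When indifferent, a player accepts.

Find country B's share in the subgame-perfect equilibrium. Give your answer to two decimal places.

201.16

Work backward from the last round.
Round 5 (country A proposes): rejection yields 0 for country B; country A offers 0 and keeps 300.
Round 4 (country B proposes): country A can get 300 next round, worth 0.54 × 300 = 162 now. Country B offers 162 and keeps 300 − 162 = 138.
Round 3 (country A proposes): country B can get 138 next round, worth 0.96 × 138 = 132.48 now, so country A offers 132.48, keeping 167.52.
Round 2 (country B proposes): country A can get 167.52 next round, worth 0.54 × 167.52 = 90.4608 now. Country B offers 90.4608 and keeps 300 − 90.4608 = 209.5392.
Round 1 (country A proposes): country B can get 209.5392 next round, worth 0.96 × 209.5392 = 201.157632 now. Country A offers 201.157632 and keeps 300 − 201.157632 = 98.842368.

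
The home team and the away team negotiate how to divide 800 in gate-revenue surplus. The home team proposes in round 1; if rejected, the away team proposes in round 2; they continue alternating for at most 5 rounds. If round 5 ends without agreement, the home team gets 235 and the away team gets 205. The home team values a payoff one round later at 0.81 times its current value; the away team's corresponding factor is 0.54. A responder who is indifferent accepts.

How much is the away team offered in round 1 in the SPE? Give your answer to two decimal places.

Round 5 (the home team proposes): the away team gets 205 if talks fail, so the home team offers 205 and keeps 595.
Round 4 (the away team proposes): the home team can get 595 next round, worth 0.81 × 595 = 481.95 now. The away team offers 481.95 and keeps 800 − 481.95 = 318.05.
Round 3 (the home team proposes): the away team can get 318.05 next round, worth 0.54 × 318.05 = 171.747 now. The home team offers 171.747 and keeps 800 − 171.747 = 628.253.
Round 2 (the away team proposes): the home team can get 628.253 next round, worth 0.81 × 628.253 = 508.88493 now; the away team offers that and keeps 291.11507.
Round 1 (the home team proposes): the away team can get 291.11507 next round, worth 0.54 × 291.11507 = 157.2021378 now; the home team offers that and keeps 642.7978622.

157.20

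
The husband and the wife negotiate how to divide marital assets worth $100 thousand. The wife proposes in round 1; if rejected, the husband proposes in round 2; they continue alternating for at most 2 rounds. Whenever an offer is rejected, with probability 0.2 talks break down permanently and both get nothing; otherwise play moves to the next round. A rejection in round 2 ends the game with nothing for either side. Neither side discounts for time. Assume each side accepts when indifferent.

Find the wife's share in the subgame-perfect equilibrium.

By backward induction:
Round 2 (the husband proposes): the wife will accept anything ≥ 0, so the husband offers 0 and keeps 100.
Round 1 (the wife proposes): rejecting gives the husband an expected 0.8 × 100 = 80. The wife offers 80 and keeps 100 − 80 = 20.

20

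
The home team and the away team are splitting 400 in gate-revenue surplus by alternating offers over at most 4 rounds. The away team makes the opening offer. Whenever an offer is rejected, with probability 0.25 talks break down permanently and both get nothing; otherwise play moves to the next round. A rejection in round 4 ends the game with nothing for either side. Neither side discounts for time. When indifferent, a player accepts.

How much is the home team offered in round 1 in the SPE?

Round 4 (the home team proposes): the away team will accept anything ≥ 0, so the home team offers 0 and keeps 400.
Round 3 (the away team proposes): rejecting gives the home team an expected 0.75 × 400 = 300, so the away team offers 300, keeping 100.
Round 2 (the home team proposes): rejecting gives the away team an expected 0.75 × 100 = 75. The home team offers 75 and keeps 400 − 75 = 325.
Round 1 (the away team proposes): rejecting gives the home team an expected 0.75 × 325 = 243.75, so the away team offers 243.75, keeping 156.25.

243.75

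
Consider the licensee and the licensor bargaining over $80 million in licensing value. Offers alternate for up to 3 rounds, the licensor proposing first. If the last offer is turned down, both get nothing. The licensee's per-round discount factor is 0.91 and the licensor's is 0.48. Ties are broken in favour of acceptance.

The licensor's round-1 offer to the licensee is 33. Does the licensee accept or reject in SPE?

Reject

Work out the licensee's continuation value if the offer is rejected.
Round 3 (the licensor proposes): rejection yields 0 for the licensee; the licensor offers 0 and keeps 80.
Round 2 (the licensee proposes): the licensor can get 80 next round, worth 0.48 × 80 = 38.4 now, so the licensee offers 38.4, keeping 41.6.
So by rejecting in round 1, the licensee gets 41.6 next round, worth 0.91 × 41.6 = 37.856 now.
Offer 33 < 37.856, so the licensee rejects.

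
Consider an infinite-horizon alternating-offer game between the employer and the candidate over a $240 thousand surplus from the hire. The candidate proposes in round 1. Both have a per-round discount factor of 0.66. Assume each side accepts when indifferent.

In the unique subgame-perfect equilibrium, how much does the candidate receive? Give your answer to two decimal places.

When the candidate proposes, the employer accepts any offer worth at least 0.66 times what the employer would get by proposing next round; and vice versa.
This gives x = 240 − 0.66y and y = 240 − 0.66x, where x and y are each side's share when it proposes.
Hence (1 − 0.66·0.66)x = 240(1 − 0.66), i.e. 0.5644·x = 81.6.
x ≈ 144.5783; the employer's share is 240 − x ≈ 95.4217.

144.58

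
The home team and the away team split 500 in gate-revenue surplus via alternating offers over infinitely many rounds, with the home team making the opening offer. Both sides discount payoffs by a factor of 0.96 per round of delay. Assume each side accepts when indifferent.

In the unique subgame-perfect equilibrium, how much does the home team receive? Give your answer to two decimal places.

255.10

In a stationary SPE each proposer offers the other exactly their discounted continuation value.
If the home team keeps x when proposing and the away team keeps y when proposing, then x = 500 − 0.96y and y = 500 − 0.96x.
Solving: x = 500(1 − 0.96) / (1 − 0.96·0.96) = 20 / 0.0784 ≈ 255.1020.
The away team gets 500 − 255.1020 ≈ 244.8980.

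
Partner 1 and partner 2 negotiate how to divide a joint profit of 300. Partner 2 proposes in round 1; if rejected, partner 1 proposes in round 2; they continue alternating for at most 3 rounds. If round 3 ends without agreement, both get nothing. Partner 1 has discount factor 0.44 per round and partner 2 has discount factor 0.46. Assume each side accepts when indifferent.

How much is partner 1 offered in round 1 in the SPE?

Round 3 (partner 2 proposes): partner 1 will accept anything ≥ 0, so partner 2 offers 0 and keeps 300.
Round 2 (partner 1 proposes): partner 2 can get 300 next round, worth 0.46 × 300 = 138 now; partner 1 offers that and keeps 162.
Round 1 (partner 2 proposes): partner 1 can get 162 next round, worth 0.44 × 162 = 71.28 now. Partner 2 offers 71.28 and keeps 300 − 71.28 = 228.72.

71.28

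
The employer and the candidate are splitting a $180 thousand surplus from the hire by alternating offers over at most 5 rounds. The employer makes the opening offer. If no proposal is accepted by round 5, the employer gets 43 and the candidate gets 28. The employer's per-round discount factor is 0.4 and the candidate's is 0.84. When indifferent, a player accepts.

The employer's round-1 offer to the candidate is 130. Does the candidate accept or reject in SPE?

Accept

Round 5 (the employer proposes): the candidate gets 28 if talks fail, so the employer offers 28 and keeps 152.
Round 4 (the candidate proposes): the employer can get 152 next round, worth 0.4 × 152 = 60.8 now, so the candidate offers 60.8, keeping 119.2.
Round 3 (the employer proposes): the candidate can get 119.2 next round, worth 0.84 × 119.2 = 100.128 now, so the employer offers 100.128, keeping 79.872.
Round 2 (the candidate proposes): the employer can get 79.872 next round, worth 0.4 × 79.872 = 31.9488 now. The candidate offers 31.9488 and keeps 180 − 31.9488 = 148.0512.
So by rejecting in round 1, the candidate gets 148.0512 next round, worth 0.84 × 148.0512 = 124.363008 now.
Offer 130 ≥ 124.363008, so the candidate accepts.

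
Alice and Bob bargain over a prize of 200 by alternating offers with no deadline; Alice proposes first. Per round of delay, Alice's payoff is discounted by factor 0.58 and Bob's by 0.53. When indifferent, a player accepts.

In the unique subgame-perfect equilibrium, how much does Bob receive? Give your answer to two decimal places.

In a stationary SPE each proposer offers the other exactly their discounted continuation value.
If Alice keeps x when proposing and Bob keeps y when proposing, then x = 200 − 0.53y and y = 200 − 0.58x.
Solving: x = 200(1 − 0.53) / (1 − 0.58·0.53) = 94 / 0.6926 ≈ 135.7205.
Bob gets 200 − 135.7205 ≈ 64.2795.

64.28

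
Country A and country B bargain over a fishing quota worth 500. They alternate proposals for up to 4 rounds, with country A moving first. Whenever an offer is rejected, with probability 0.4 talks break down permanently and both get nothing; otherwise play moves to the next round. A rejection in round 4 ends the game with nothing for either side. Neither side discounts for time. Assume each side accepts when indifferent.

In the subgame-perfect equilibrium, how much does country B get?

228

Round 4 (country B proposes): rejection yields 0 for country A; country B offers 0 and keeps 500.
Round 3 (country A proposes): rejecting gives country B an expected 0.6 × 500 = 300; country A offers that and keeps 200.
Round 2 (country B proposes): rejecting gives country A an expected 0.6 × 200 = 120, so country B offers 120, keeping 380.
Round 1 (country A proposes): rejecting gives country B an expected 0.6 × 380 = 228, so country A offers 228, keeping 272.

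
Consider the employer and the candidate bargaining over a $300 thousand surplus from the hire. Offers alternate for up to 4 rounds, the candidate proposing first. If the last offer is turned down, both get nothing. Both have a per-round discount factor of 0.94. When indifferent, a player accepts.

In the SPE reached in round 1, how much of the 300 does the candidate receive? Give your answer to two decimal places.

Solve by backward induction from round 4.
Round 4 (the employer proposes): the candidate will accept anything ≥ 0, so the employer offers 0 and keeps 300.
Round 3 (the candidate proposes): the employer can get 300 next round, worth 0.94 × 300 = 282 now. The candidate offers 282 and keeps 300 − 282 = 18.
Round 2 (the employer proposes): the candidate can get 18 next round, worth 0.94 × 18 = 16.92 now; the employer offers that and keeps 283.08.
Round 1 (the candidate proposes): the employer can get 283.08 next round, worth 0.94 × 283.08 = 266.0952 now; the candidate offers that and keeps 33.9048.

33.90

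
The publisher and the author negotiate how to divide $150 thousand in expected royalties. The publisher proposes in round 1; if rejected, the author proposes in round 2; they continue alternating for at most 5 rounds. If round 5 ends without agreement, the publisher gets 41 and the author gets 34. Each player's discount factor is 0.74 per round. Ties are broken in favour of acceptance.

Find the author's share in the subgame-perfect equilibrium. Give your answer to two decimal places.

54.86

Round 5 (the publisher proposes): the author gets 34 if talks fail, so the publisher offers 34 and keeps 116.
Round 4 (the author proposes): the publisher can get 116 next round, worth 0.74 × 116 = 85.84 now. The author offers 85.84 and keeps 150 − 85.84 = 64.16.
Round 3 (the publisher proposes): the author can get 64.16 next round, worth 0.74 × 64.16 = 47.4784 now; the publisher offers that and keeps 102.5216.
Round 2 (the author proposes): the publisher can get 102.5216 next round, worth 0.74 × 102.5216 = 75.865984 now. The author offers 75.865984 and keeps 150 − 75.865984 = 74.134016.
Round 1 (the publisher proposes): the author can get 74.134016 next round, worth 0.74 × 74.134016 = 54.85917184 now. The publisher offers 54.85917184 and keeps 150 − 54.85917184 = 95.14082816.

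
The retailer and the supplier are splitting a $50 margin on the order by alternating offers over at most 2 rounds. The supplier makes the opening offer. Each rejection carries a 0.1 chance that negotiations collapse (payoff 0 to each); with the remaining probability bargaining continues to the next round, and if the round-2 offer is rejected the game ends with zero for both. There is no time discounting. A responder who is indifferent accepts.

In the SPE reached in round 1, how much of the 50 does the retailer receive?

Round 2 (the retailer proposes): rejection yields 0 for the supplier; the retailer offers 0 and keeps 50.
Round 1 (the supplier proposes): rejecting gives the retailer an expected 0.9 × 50 = 45, so the supplier offers 45, keeping 5.

45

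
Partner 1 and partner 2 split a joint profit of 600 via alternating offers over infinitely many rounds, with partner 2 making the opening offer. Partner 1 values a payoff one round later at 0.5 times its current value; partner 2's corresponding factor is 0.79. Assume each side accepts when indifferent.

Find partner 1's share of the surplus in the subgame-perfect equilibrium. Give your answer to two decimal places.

Let x be partner 2's share when partner 2 proposes and y be partner 1's share when partner 1 proposes.
Partner 1 accepts iff offered ≥ 0.5·y, so x = 600 − 0.5y. Symmetrically y = 600 − 0.79x.
Substituting: x = 600 − 0.5(600 − 0.79x), giving x(1 − 0.79·0.5) = 600(1 − 0.5).
So x = 600 × 0.5 / 0.605 ≈ 495.8678, and partner 1 receives 600 − x ≈ 104.1322.

104.13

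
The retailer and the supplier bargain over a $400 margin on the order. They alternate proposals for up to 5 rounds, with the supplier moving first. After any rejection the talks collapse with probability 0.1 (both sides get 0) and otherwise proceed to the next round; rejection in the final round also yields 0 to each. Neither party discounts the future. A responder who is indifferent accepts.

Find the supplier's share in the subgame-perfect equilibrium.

Round 5 (the supplier proposes): the retailer will accept anything ≥ 0, so the supplier offers 0 and keeps 400.
Round 4 (the retailer proposes): rejecting gives the supplier an expected 0.9 × 400 = 360. The retailer offers 360 and keeps 400 − 360 = 40.
Round 3 (the supplier proposes): rejecting gives the retailer an expected 0.9 × 40 = 36; the supplier offers that and keeps 364.
Round 2 (the retailer proposes): rejecting gives the supplier an expected 0.9 × 364 = 327.6, so the retailer offers 327.6, keeping 72.4.
Round 1 (the supplier proposes): rejecting gives the retailer an expected 0.9 × 72.4 = 65.16, so the supplier offers 65.16, keeping 334.84.

334.84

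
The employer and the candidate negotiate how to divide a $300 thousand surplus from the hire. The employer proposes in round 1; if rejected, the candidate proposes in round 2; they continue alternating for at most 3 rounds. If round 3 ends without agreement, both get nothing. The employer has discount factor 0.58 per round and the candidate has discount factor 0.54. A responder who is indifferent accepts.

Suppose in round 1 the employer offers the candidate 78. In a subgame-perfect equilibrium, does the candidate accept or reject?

Work out the candidate's continuation value if the offer is rejected.
Round 3 (the employer proposes): rejection yields 0 for the candidate; the employer offers 0 and keeps 300.
Round 2 (the candidate proposes): the employer can get 300 next round, worth 0.58 × 300 = 174 now; the candidate offers that and keeps 126.
So by rejecting in round 1, the candidate gets 126 next round, worth 0.54 × 126 = 68.04 now.
Offer 78 ≥ 68.04, so the candidate accepts.

Accept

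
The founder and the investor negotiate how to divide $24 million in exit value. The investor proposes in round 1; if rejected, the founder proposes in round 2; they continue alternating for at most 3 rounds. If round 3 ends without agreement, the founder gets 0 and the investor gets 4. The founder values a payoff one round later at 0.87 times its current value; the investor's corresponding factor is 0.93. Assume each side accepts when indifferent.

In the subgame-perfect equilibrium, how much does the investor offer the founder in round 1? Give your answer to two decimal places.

By backward induction:
Round 3 (the investor proposes): the founder will accept anything ≥ 0, so the investor offers 0 and keeps 24.
Round 2 (the founder proposes): the investor can get 24 next round, worth 0.93 × 24 = 22.32 now, so the founder offers 22.32, keeping 1.68.
Round 1 (the investor proposes): the founder can get 1.68 next round, worth 0.87 × 1.68 = 1.4616 now. The investor offers 1.4616 and keeps 24 − 1.4616 = 22.5384.

1.46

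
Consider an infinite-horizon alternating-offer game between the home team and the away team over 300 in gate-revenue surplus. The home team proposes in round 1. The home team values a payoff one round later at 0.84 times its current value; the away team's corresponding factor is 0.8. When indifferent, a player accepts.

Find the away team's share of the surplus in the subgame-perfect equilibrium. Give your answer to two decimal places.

117.07

When the home team proposes, the away team accepts any offer worth at least 0.8 times what the away team would get by proposing next round; and vice versa.
This gives x = 300 − 0.8y and y = 300 − 0.84x, where x and y are each side's share when it proposes.
Hence (1 − 0.8·0.84)x = 300(1 − 0.8), i.e. 0.328·x = 60.
x ≈ 182.9268; the away team's share is 300 − x ≈ 117.0732.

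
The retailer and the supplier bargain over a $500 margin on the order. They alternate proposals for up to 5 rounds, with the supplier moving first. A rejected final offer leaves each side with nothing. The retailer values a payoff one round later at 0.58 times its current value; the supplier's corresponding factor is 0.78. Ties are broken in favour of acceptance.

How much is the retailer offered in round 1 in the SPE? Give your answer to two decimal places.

Round 5 (the supplier proposes): the retailer will accept anything ≥ 0, so the supplier offers 0 and keeps 500.
Round 4 (the retailer proposes): the supplier can get 500 next round, worth 0.78 × 500 = 390 now, so the retailer offers 390, keeping 110.
Round 3 (the supplier proposes): the retailer can get 110 next round, worth 0.58 × 110 = 63.8 now, so the supplier offers 63.8, keeping 436.2.
Round 2 (the retailer proposes): the supplier can get 436.2 next round, worth 0.78 × 436.2 = 340.236 now, so the retailer offers 340.236, keeping 159.764.
Round 1 (the supplier proposes): the retailer can get 159.764 next round, worth 0.58 × 159.764 = 92.66312 now, so the supplier offers 92.66312, keeping 407.33688.

92.66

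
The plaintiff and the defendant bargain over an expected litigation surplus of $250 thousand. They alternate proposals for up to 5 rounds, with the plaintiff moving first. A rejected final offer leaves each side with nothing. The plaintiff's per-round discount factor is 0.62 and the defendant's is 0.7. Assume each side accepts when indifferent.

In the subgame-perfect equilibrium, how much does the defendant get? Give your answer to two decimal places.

Round 5 (the plaintiff proposes): the defendant will accept anything ≥ 0, so the plaintiff offers 0 and keeps 250.
Round 4 (the defendant proposes): the plaintiff can get 250 next round, worth 0.62 × 250 = 155 now; the defendant offers that and keeps 95.
Round 3 (the plaintiff proposes): the defendant can get 95 next round, worth 0.7 × 95 = 66.5 now, so the plaintiff offers 66.5, keeping 183.5.
Round 2 (the defendant proposes): the plaintiff can get 183.5 next round, worth 0.62 × 183.5 = 113.77 now. The defendant offers 113.77 and keeps 250 − 113.77 = 136.23.
Round 1 (the plaintiff proposes): the defendant can get 136.23 next round, worth 0.7 × 136.23 = 95.361 now; the plaintiff offers that and keeps 154.639.

95.36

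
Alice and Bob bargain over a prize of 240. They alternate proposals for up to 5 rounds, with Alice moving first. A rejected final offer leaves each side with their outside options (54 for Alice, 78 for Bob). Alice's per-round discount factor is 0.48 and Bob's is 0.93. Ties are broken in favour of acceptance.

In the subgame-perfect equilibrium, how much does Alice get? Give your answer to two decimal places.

56.58

Round 5 (Alice proposes): Bob gets 78 if talks fail, so Alice offers 78 and keeps 162.
Round 4 (Bob proposes): Alice can get 162 next round, worth 0.48 × 162 = 77.76 now, so Bob offers 77.76, keeping 162.24.
Round 3 (Alice proposes): Bob can get 162.24 next round, worth 0.93 × 162.24 = 150.8832 now; Alice offers that and keeps 89.1168.
Round 2 (Bob proposes): Alice can get 89.1168 next round, worth 0.48 × 89.1168 = 42.776064 now. Bob offers 42.776064 and keeps 240 − 42.776064 = 197.223936.
Round 1 (Alice proposes): Bob can get 197.223936 next round, worth 0.93 × 197.223936 = 183.41826048 now. Alice offers 183.41826048 and keeps 240 − 183.41826048 = 56.58173952.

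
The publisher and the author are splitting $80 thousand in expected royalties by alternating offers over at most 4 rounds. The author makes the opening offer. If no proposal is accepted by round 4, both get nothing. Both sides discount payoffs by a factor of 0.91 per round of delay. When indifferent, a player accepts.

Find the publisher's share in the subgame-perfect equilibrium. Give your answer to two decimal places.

Round 4 (the publisher proposes): the author will accept anything ≥ 0, so the publisher offers 0 and keeps 80.
Round 3 (the author proposes): the publisher can get 80 next round, worth 0.91 × 80 = 72.8 now. The author offers 72.8 and keeps 80 − 72.8 = 7.2.
Round 2 (the publisher proposes): the author can get 7.2 next round, worth 0.91 × 7.2 = 6.552 now. The publisher offers 6.552 and keeps 80 − 6.552 = 73.448.
Round 1 (the author proposes): the publisher can get 73.448 next round, worth 0.91 × 73.448 = 66.83768 now, so the author offers 66.83768, keeping 13.16232.

66.84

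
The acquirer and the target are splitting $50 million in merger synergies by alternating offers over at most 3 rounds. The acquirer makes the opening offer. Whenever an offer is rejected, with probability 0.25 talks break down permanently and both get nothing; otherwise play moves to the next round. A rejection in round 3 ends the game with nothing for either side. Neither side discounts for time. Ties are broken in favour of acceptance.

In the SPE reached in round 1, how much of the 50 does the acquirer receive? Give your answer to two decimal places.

By backward induction:
Round 3 (the acquirer proposes): rejection yields 0 for the target; the acquirer offers 0 and keeps 50.
Round 2 (the target proposes): rejecting gives the acquirer an expected 0.75 × 50 = 37.5. The target offers 37.5 and keeps 50 − 37.5 = 12.5.
Round 1 (the acquirer proposes): rejecting gives the target an expected 0.75 × 12.5 = 9.375, so the acquirer offers 9.375, keeping 40.625.

40.63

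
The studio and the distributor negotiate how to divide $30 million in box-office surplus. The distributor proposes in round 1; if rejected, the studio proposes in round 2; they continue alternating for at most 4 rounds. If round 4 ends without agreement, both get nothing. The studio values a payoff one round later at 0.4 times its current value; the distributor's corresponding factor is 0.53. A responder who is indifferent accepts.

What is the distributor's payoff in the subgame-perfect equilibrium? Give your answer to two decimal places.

Round 4 (the studio proposes): the distributor will accept anything ≥ 0, so the studio offers 0 and keeps 30.
Round 3 (the distributor proposes): the studio can get 30 next round, worth 0.4 × 30 = 12 now. The distributor offers 12 and keeps 30 − 12 = 18.
Round 2 (the studio proposes): the distributor can get 18 next round, worth 0.53 × 18 = 9.54 now. The studio offers 9.54 and keeps 30 − 9.54 = 20.46.
Round 1 (the distributor proposes): the studio can get 20.46 next round, worth 0.4 × 20.46 = 8.184 now; the distributor offers that and keeps 21.816.

21.82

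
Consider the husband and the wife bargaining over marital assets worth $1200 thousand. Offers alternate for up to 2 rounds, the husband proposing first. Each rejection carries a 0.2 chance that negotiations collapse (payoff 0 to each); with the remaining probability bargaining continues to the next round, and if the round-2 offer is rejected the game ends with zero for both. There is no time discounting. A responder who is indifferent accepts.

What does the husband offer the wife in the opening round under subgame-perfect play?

Round 2 (the wife proposes): the husband will accept anything ≥ 0, so the wife offers 0 and keeps 1200.
Round 1 (the husband proposes): rejecting gives the wife an expected 0.8 × 1200 = 960. The husband offers 960 and keeps 1200 − 960 = 240.

960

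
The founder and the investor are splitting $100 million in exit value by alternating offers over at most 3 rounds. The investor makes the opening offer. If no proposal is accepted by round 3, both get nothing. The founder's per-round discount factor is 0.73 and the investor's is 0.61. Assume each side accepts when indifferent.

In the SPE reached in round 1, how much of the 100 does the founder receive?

28.47

Work backward from the last round.
Round 3 (the investor proposes): the founder will accept anything ≥ 0, so the investor offers 0 and keeps 100.
Round 2 (the founder proposes): the investor can get 100 next round, worth 0.61 × 100 = 61 now, so the founder offers 61, keeping 39.
Round 1 (the investor proposes): the founder can get 39 next round, worth 0.73 × 39 = 28.47 now. The investor offers 28.47 and keeps 100 − 28.47 = 71.53.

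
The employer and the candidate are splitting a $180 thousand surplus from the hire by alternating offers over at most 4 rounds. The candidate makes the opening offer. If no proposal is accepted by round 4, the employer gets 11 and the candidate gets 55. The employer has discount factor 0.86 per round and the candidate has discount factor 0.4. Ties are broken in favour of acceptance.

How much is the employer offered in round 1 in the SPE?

Work backward from the last round.
Round 4 (the employer proposes): the candidate gets 55 if talks fail, so the employer offers 55 and keeps 125.
Round 3 (the candidate proposes): the employer can get 125 next round, worth 0.86 × 125 = 107.5 now; the candidate offers that and keeps 72.5.
Round 2 (the employer proposes): the candidate can get 72.5 next round, worth 0.4 × 72.5 = 29 now, so the employer offers 29, keeping 151.
Round 1 (the candidate proposes): the employer can get 151 next round, worth 0.86 × 151 = 129.86 now; the candidate offers that and keeps 50.14.

129.86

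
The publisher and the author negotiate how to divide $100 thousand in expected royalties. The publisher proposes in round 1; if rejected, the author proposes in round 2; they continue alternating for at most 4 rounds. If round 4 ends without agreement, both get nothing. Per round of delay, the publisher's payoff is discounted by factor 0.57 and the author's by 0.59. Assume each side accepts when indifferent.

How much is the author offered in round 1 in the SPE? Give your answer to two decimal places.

45.21

Solve by backward induction from round 4.
Round 4 (the author proposes): rejection yields 0 for the publisher; the author offers 0 and keeps 100.
Round 3 (the publisher proposes): the author can get 100 next round, worth 0.59 × 100 = 59 now. The publisher offers 59 and keeps 100 − 59 = 41.
Round 2 (the author proposes): the publisher can get 41 next round, worth 0.57 × 41 = 23.37 now; the author offers that and keeps 76.63.
Round 1 (the publisher proposes): the author can get 76.63 next round, worth 0.59 × 76.63 = 45.2117 now, so the publisher offers 45.2117, keeping 54.7883.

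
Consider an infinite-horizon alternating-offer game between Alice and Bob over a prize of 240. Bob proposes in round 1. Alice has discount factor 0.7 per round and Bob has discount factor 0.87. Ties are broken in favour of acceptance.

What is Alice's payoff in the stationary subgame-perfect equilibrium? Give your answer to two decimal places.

55.86

When Bob proposes, Alice accepts any offer worth at least 0.7 times what Alice would get by proposing next round; and vice versa.
This gives x = 240 − 0.7y and y = 240 − 0.87x, where x and y are each side's share when it proposes.
Hence (1 − 0.7·0.87)x = 240(1 − 0.7), i.e. 0.391·x = 72.
x ≈ 184.1432; Alice's share is 240 − x ≈ 55.8568.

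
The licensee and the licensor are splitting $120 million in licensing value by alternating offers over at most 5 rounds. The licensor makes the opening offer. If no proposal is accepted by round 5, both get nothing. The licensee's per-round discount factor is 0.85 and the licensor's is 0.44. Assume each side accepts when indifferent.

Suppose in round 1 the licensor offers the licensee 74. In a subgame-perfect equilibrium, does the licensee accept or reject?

Work out the licensee's continuation value if the offer is rejected.
Round 5 (the licensor proposes): rejection yields 0 for the licensee; the licensor offers 0 and keeps 120.
Round 4 (the licensee proposes): the licensor can get 120 next round, worth 0.44 × 120 = 52.8 now. The licensee offers 52.8 and keeps 120 − 52.8 = 67.2.
Round 3 (the licensor proposes): the licensee can get 67.2 next round, worth 0.85 × 67.2 = 57.12 now; the licensor offers that and keeps 62.88.
Round 2 (the licensee proposes): the licensor can get 62.88 next round, worth 0.44 × 62.88 = 27.6672 now; the licensee offers that and keeps 92.3328.
So by rejecting in round 1, the licensee gets 92.3328 next round, worth 0.85 × 92.3328 = 78.48288 now.
Offer 74 < 78.48288, so the licensee rejects.

Reject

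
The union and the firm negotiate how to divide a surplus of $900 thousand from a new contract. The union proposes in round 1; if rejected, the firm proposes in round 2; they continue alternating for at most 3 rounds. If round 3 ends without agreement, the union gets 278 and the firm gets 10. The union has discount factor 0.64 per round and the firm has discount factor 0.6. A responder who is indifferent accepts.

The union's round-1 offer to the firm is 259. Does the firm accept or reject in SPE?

Round 3 (the union proposes): the firm gets 10 if talks fail, so the union offers 10 and keeps 890.
Round 2 (the firm proposes): the union can get 890 next round, worth 0.64 × 890 = 569.6 now. The firm offers 569.6 and keeps 900 − 569.6 = 330.4.
So by rejecting in round 1, the firm gets 330.4 next round, worth 0.6 × 330.4 = 198.24 now.
Offer 259 ≥ 198.24, so the firm accepts.

Accept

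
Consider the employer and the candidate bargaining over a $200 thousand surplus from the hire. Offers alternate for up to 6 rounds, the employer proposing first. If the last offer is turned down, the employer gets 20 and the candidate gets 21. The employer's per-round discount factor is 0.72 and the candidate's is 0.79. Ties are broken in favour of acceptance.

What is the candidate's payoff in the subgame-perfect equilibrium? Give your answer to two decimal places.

115.41

Round 6 (the candidate proposes): the employer gets 20 if talks fail, so the candidate offers 20 and keeps 180.
Round 5 (the employer proposes): the candidate can get 180 next round, worth 0.79 × 180 = 142.2 now; the employer offers that and keeps 57.8.
Round 4 (the candidate proposes): the employer can get 57.8 next round, worth 0.72 × 57.8 = 41.616 now, so the candidate offers 41.616, keeping 158.384.
Round 3 (the employer proposes): the candidate can get 158.384 next round, worth 0.79 × 158.384 = 125.12336 now; the employer offers that and keeps 74.87664.
Round 2 (the candidate proposes): the employer can get 74.87664 next round, worth 0.72 × 74.87664 = 53.9111808 now, so the candidate offers 53.9111808, keeping 146.0888192.
Round 1 (the employer proposes): the candidate can get 146.0888192 next round, worth 0.79 × 146.0888192 = 115.410167168 now. The employer offers 115.410167168 and keeps 200 − 115.410167168 = 84.589832832.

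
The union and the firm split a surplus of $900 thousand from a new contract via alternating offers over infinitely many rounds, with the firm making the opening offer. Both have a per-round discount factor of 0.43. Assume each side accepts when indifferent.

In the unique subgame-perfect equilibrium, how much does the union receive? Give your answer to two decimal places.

In a stationary SPE each proposer offers the other exactly their discounted continuation value.
If the firm keeps x when proposing and the union keeps y when proposing, then x = 900 − 0.43y and y = 900 − 0.43x.
Solving: x = 900(1 − 0.43) / (1 − 0.43·0.43) = 513 / 0.8151 ≈ 629.3706.
The union gets 900 − 629.3706 ≈ 270.6294.

270.63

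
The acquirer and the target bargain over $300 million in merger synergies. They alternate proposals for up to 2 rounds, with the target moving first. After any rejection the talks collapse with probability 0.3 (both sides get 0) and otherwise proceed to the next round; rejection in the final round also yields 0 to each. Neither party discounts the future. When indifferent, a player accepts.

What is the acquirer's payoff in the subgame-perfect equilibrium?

Round 2 (the acquirer proposes): the target will accept anything ≥ 0, so the acquirer offers 0 and keeps 300.
Round 1 (the target proposes): rejecting gives the acquirer an expected 0.7 × 300 = 210. The target offers 210 and keeps 300 − 210 = 90.

210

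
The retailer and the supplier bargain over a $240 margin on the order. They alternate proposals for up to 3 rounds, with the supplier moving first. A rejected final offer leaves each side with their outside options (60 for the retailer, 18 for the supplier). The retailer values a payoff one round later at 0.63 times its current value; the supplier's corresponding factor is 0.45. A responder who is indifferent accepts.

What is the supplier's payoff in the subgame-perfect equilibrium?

By backward induction:
Round 3 (the supplier proposes): the retailer gets 60 if talks fail, so the supplier offers 60 and keeps 180.
Round 2 (the retailer proposes): the supplier can get 180 next round, worth 0.45 × 180 = 81 now. The retailer offers 81 and keeps 240 − 81 = 159.
Round 1 (the supplier proposes): the retailer can get 159 next round, worth 0.63 × 159 = 100.17 now, so the supplier offers 100.17, keeping 139.83.

139.83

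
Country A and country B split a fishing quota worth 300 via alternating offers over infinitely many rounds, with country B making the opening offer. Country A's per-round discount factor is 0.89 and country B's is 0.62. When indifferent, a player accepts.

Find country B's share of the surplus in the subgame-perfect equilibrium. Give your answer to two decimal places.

73.63

In a stationary SPE each proposer offers the other exactly their discounted continuation value.
If country B keeps x when proposing and country A keeps y when proposing, then x = 300 − 0.89y and y = 300 − 0.62x.
Solving: x = 300(1 − 0.89) / (1 − 0.62·0.89) = 33 / 0.4482 ≈ 73.6278.
Country A gets 300 − 73.6278 ≈ 226.3722.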